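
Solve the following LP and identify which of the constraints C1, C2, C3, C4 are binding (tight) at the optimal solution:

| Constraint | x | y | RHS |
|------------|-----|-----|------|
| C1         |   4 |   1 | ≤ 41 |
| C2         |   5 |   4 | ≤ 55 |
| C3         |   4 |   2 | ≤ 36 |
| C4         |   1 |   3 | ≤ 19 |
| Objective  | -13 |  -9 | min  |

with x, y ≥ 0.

At x = 7, y = 4, compute slack b - a·x for each constraint:
  C1: 41 − 32 = 9  (slack)
  C2: 55 − 51 = 4  (slack)
  C3: 36 − 36 = 0  (binding)
  C4: 19 − 19 = 0  (binding)

Optimal: x = 7, y = 4
Binding: C3, C4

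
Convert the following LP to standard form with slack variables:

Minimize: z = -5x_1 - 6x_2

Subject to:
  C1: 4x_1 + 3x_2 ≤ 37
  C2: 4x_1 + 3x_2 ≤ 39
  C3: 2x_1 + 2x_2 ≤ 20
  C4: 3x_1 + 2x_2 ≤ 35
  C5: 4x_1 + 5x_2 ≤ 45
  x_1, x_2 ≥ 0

min z = -5x_1 - 6x_2

s.t.
  4x_1 + 3x_2 + s1 = 37
  4x_1 + 3x_2 + s2 = 39
  2x_1 + 2x_2 + s3 = 20
  3x_1 + 2x_2 + s4 = 35
  4x_1 + 5x_2 + s5 = 45
  x_1, x_2, s1, s2, s3, s4, s5 ≥ 0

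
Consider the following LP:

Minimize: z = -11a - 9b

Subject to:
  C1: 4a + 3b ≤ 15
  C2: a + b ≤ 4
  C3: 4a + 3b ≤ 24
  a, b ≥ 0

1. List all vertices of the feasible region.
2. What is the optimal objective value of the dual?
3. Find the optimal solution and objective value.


1. (0, 0), (3.75, 0), (3, 1), (0, 4)
2. -42
3. a = 3, b = 1, z = -42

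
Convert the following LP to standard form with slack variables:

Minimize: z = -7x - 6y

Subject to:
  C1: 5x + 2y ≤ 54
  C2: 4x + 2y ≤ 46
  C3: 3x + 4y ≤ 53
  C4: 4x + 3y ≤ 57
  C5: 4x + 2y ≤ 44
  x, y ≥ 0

min z = -7x - 6y

s.t.
  5x + 2y + s1 = 54
  4x + 2y + s2 = 46
  3x + 4y + s3 = 53
  4x + 3y + s4 = 57
  4x + 2y + s5 = 44
  x, y, s1, s2, s3, s4, s5 ≥ 0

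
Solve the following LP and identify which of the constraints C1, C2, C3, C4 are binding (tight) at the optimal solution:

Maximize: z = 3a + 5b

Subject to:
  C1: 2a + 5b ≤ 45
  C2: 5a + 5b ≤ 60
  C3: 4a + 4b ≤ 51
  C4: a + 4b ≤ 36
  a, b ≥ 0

At a = 5, b = 7, compute slack b - a·x for each constraint:
  C1: 45 − 45 = 0  (binding)
  C2: 60 − 60 = 0  (binding)
  C3: 51 − 48 = 3  (slack)
  C4: 36 − 33 = 3  (slack)

Optimal: a = 5, b = 7
Binding: C1, C2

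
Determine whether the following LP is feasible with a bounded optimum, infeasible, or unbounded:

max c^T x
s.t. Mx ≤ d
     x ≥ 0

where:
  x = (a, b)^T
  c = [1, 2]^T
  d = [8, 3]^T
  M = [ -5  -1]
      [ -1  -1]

Unbounded (objective can increase without bound)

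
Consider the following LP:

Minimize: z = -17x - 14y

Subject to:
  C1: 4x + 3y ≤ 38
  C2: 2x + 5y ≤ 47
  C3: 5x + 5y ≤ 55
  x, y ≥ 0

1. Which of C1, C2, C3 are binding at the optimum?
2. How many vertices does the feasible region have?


1. C1, C3
2. 5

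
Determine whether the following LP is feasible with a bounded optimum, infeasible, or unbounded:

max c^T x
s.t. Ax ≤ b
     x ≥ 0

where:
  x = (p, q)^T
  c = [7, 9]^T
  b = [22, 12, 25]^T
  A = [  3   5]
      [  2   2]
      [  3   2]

Feasible with a bounded optimal solution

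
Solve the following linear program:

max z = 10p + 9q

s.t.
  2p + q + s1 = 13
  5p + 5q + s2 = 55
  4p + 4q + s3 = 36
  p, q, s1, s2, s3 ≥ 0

Evaluate the objective at each vertex of the feasible region:
  z(0, 0) = 0
  z(6.5, 0) = 65
  z(4, 5) = 85  ←
  z(0, 9) = 81
The maximum is at p = 4, q = 5.

p = 4, q = 5, z = 85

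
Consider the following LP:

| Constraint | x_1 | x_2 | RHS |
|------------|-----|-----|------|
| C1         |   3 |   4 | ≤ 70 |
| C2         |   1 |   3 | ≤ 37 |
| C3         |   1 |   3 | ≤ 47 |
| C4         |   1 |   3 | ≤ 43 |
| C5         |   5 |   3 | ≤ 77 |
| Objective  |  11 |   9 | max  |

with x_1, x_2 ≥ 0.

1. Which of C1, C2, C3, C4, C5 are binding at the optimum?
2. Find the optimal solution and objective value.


1. C2, C5
2. x_1 = 10, x_2 = 9, z = 191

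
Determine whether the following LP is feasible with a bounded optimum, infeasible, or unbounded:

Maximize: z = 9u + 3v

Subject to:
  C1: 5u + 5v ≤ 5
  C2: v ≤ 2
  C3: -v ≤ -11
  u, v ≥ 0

Infeasible (no feasible solution exists)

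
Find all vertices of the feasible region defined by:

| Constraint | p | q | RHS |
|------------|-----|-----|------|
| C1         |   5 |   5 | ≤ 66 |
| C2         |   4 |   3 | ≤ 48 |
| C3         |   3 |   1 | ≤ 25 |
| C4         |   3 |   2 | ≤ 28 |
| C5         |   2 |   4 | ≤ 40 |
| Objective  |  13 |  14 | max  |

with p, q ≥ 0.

(0, 0), (8.333, 0), (7.333, 3), (4, 8), (0, 10)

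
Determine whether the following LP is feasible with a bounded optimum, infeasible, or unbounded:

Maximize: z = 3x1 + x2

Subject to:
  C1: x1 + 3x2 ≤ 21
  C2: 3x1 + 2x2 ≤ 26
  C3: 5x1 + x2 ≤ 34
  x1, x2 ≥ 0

Feasible with a bounded optimal solution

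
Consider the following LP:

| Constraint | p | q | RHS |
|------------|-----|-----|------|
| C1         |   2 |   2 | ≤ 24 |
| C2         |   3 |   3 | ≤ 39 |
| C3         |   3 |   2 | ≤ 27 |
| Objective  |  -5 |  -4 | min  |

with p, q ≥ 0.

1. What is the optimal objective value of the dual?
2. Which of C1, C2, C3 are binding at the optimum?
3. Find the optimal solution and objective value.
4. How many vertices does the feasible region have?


1. -51
2. C1, C3
3. p = 3, q = 9, z = -51
4. 4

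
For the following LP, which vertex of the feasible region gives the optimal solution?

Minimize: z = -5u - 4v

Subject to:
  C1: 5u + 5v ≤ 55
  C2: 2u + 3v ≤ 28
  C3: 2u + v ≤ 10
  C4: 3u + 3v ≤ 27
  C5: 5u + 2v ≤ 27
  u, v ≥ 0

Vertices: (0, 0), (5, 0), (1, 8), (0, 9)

Evaluate the objective at each vertex of the feasible region:
  z(0, 0) = 0
  z(5, 0) = -25
  z(1, 8) = -37  ←
  z(0, 9) = -36
The minimum is at u = 1, v = 8.

(1, 8)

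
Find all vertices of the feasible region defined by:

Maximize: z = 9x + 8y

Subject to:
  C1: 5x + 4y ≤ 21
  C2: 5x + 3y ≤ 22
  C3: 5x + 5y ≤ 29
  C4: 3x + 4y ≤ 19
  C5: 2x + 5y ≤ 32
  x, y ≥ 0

(0, 0), (4.2, 0), (1, 4), (0, 4.75)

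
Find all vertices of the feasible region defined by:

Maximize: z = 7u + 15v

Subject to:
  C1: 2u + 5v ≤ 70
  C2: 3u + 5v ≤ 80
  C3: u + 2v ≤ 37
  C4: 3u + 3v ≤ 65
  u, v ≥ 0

(0, 0), (21.67, 0), (14.17, 7.5), (10, 10), (0, 14)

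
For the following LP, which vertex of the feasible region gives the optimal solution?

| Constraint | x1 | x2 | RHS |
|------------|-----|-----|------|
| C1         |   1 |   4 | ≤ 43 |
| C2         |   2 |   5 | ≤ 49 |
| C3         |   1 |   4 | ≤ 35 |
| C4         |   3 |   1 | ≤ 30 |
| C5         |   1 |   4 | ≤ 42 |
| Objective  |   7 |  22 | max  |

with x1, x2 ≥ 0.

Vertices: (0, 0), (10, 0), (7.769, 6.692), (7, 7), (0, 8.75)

Evaluate the objective at each vertex of the feasible region:
  z(0, 0) = 0
  z(10, 0) = 70
  z(7.769, 6.692) = 201.6
  z(7, 7) = 203  ←
  z(0, 8.75) = 192.5
The maximum is at x1 = 7, x2 = 7.

(7, 7)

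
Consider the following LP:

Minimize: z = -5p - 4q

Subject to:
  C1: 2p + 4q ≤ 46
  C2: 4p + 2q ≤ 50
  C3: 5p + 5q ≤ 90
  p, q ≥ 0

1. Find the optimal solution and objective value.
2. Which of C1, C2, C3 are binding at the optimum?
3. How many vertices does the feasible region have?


1. p = 9, q = 7, z = -73
2. C1, C2
3. 4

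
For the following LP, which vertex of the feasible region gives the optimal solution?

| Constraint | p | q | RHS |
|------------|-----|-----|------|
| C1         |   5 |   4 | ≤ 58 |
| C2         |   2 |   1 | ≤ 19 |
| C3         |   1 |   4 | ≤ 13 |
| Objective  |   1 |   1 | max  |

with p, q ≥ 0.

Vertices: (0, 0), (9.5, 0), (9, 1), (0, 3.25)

Evaluate the objective at each vertex of the feasible region:
  z(0, 0) = 0
  z(9.5, 0) = 9.5
  z(9, 1) = 10  ←
  z(0, 3.25) = 3.25
The maximum is at p = 9, q = 1.

(9, 1)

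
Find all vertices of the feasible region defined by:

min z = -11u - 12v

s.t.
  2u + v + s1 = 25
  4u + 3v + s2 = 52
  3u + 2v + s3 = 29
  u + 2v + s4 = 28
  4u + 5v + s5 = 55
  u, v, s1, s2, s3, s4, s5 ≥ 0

(0, 0), (9.667, 0), (5, 7), (0, 11)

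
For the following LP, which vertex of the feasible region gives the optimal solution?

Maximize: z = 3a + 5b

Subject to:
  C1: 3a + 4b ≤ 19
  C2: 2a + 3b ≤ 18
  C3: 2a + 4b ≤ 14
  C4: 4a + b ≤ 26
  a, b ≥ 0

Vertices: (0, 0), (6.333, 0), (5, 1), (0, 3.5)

Evaluate the objective at each vertex of the feasible region:
  z(0, 0) = 0
  z(6.333, 0) = 19
  z(5, 1) = 20  ←
  z(0, 3.5) = 17.5
The maximum is at a = 5, b = 1.

(5, 1)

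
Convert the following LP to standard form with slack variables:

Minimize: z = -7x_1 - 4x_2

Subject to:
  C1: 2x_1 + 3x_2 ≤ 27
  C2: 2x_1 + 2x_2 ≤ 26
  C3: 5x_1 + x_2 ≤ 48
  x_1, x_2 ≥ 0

min z = -7x_1 - 4x_2

s.t.
  2x_1 + 3x_2 + s1 = 27
  2x_1 + 2x_2 + s2 = 26
  5x_1 + x_2 + s3 = 48
  x_1, x_2, s1, s2, s3 ≥ 0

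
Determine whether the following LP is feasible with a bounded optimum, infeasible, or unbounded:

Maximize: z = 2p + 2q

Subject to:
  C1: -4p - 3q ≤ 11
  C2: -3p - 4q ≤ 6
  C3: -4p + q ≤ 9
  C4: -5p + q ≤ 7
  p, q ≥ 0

Unbounded (objective can increase without bound)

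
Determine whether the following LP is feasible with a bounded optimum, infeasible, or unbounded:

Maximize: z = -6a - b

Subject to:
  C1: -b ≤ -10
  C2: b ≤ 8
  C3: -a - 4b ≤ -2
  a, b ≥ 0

Infeasible (no feasible solution exists)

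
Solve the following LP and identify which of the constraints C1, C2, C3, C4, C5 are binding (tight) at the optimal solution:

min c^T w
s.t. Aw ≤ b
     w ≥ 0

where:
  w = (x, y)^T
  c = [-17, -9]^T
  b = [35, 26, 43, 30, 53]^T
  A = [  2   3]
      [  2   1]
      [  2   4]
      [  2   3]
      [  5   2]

At x = 9, y = 4, compute slack b - a·x for each constraint:
  C1: 35 − 30 = 5  (slack)
  C2: 26 − 22 = 4  (slack)
  C3: 43 − 34 = 9  (slack)
  C4: 30 − 30 = 0  (binding)
  C5: 53 − 53 = 0  (binding)

Optimal: x = 9, y = 4
Binding: C4, C5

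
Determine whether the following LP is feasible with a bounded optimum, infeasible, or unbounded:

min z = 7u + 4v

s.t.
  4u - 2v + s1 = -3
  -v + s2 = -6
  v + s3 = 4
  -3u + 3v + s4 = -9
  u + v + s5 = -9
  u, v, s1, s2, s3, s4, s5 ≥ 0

Infeasible (no feasible solution exists)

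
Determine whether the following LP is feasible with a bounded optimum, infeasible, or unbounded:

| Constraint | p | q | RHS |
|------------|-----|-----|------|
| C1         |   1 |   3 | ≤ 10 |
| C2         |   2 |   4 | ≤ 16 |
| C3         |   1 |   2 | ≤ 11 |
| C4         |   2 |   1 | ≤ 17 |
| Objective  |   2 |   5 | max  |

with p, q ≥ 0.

Feasible with a bounded optimal solution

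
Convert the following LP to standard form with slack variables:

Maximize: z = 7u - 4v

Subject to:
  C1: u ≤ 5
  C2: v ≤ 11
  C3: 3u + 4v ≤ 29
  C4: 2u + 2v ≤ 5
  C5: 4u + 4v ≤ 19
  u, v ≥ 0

max z = 7u - 4v

s.t.
  u + s1 = 5
  v + s2 = 11
  3u + 4v + s3 = 29
  2u + 2v + s4 = 5
  4u + 4v + s5 = 19
  u, v, s1, s2, s3, s4, s5 ≥ 0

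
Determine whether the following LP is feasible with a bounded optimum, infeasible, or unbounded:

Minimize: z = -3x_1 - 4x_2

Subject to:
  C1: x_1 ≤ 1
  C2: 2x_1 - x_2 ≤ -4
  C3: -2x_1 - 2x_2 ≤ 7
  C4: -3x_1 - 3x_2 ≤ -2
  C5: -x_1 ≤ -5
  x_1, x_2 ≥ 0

Infeasible (no feasible solution exists)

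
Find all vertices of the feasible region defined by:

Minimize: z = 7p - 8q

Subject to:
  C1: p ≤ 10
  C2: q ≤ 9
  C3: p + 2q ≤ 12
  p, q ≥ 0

(0, 0), (10, 0), (10, 1), (0, 6)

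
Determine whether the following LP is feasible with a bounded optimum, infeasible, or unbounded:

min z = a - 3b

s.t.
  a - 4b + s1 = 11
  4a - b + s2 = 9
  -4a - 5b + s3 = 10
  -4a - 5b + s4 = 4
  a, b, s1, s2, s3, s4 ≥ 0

Unbounded (objective can decrease without bound)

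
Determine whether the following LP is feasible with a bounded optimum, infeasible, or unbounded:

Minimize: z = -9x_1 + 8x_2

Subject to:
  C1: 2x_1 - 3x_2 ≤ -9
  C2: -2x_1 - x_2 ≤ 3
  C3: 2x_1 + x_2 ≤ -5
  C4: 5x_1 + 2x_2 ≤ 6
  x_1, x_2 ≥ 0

Infeasible (no feasible solution exists)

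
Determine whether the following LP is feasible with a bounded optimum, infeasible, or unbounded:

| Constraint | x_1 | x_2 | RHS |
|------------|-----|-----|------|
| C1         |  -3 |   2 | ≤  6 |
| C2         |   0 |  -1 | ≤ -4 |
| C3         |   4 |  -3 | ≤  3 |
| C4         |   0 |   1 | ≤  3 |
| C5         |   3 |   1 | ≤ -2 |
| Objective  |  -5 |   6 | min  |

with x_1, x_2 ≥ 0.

Infeasible (no feasible solution exists)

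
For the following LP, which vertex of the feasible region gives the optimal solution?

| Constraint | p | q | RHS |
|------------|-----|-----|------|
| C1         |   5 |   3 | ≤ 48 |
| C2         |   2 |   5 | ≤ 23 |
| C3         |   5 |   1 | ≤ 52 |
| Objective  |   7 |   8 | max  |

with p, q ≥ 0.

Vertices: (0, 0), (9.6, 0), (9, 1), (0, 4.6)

Evaluate the objective at each vertex of the feasible region:
  z(0, 0) = 0
  z(9.6, 0) = 67.2
  z(9, 1) = 71  ←
  z(0, 4.6) = 36.8
The maximum is at p = 9, q = 1.

(9, 1)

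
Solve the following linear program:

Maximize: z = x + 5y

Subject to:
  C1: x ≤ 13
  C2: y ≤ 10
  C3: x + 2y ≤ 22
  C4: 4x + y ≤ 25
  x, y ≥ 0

Evaluate the objective at each vertex of the feasible region:
  z(0, 0) = 0
  z(6.25, 0) = 6.25
  z(4, 9) = 49
  z(2, 10) = 52  ←
  z(0, 10) = 50
The maximum is at x = 2, y = 10.

x = 2, y = 10, z = 52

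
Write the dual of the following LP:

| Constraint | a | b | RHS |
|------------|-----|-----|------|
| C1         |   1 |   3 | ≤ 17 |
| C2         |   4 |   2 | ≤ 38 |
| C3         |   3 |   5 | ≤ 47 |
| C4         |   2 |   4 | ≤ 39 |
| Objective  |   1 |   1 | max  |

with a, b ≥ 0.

Primal max cᵀx s.t. Ax ≤ b, x ≥ 0  →  Dual min bᵀy s.t. Aᵀy ≥ c, y ≥ 0.

Minimize: z = 17y1 + 38y2 + 47y3 + 39y4

Subject to:
  y1 + 4y2 + 3y3 + 2y4 ≥ 1
  3y1 + 2y2 + 5y3 + 4y4 ≥ 1
  y1, y2, y3, y4 ≥ 0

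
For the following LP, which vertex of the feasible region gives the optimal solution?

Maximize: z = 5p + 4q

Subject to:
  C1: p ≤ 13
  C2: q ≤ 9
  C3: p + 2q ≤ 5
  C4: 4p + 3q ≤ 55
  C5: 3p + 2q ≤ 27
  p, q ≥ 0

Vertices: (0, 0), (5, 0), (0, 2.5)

Evaluate the objective at each vertex of the feasible region:
  z(0, 0) = 0
  z(5, 0) = 25  ←
  z(0, 2.5) = 10
The maximum is at p = 5, q = 0.

(5, 0)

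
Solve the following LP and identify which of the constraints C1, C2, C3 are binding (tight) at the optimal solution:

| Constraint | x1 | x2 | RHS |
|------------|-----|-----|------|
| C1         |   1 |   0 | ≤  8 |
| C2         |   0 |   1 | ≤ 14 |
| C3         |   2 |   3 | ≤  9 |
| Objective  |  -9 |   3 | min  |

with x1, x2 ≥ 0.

At x1 = 4.5, x2 = 0, compute slack b - a·x for each constraint:
  C1: 8 − 4.5 = 3.5  (slack)
  C2: 14 − 0 = 14  (slack)
  C3: 9 − 9 = 0  (binding)

Optimal: x1 = 4.5, x2 = 0
Binding: C3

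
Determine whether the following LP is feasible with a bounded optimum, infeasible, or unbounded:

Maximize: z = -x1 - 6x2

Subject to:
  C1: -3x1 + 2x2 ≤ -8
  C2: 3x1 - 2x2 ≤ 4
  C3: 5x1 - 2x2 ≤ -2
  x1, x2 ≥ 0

Infeasible (no feasible solution exists)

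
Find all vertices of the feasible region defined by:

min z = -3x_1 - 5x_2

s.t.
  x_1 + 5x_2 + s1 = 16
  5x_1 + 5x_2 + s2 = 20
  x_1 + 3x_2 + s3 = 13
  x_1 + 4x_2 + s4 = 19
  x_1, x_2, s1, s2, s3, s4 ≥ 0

(0, 0), (4, 0), (1, 3), (0, 3.2)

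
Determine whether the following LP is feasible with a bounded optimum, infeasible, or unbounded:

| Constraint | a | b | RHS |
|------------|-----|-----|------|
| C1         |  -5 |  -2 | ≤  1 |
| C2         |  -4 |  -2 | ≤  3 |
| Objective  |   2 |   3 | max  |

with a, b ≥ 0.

Unbounded (objective can increase without bound)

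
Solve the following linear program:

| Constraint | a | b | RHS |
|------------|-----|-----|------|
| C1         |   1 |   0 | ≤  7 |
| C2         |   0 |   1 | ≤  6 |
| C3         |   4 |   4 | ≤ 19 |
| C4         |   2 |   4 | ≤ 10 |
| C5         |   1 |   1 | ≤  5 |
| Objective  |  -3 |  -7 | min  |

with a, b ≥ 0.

Evaluate the objective at each vertex of the feasible region:
  z(0, 0) = 0
  z(4.75, 0) = -14.25
  z(4.5, 0.25) = -15.25
  z(0, 2.5) = -17.5  ←
The minimum is at a = 0, b = 2.5.

a = 0, b = 2.5, z = -17.5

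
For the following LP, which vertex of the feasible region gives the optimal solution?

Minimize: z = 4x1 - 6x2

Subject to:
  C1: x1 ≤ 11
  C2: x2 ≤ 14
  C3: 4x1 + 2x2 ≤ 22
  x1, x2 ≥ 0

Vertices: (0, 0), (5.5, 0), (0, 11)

Evaluate the objective at each vertex of the feasible region:
  z(0, 0) = 0
  z(5.5, 0) = 22
  z(0, 11) = -66  ←
The minimum is at x1 = 0, x2 = 11.

(0, 11)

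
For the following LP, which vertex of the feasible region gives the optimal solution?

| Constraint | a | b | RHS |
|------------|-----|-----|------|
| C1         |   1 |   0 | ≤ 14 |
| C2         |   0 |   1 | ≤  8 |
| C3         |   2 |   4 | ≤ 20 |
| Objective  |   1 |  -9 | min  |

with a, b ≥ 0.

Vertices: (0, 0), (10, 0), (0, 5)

Evaluate the objective at each vertex of the feasible region:
  z(0, 0) = 0
  z(10, 0) = 10
  z(0, 5) = -45  ←
The minimum is at a = 0, b = 5.

(0, 5)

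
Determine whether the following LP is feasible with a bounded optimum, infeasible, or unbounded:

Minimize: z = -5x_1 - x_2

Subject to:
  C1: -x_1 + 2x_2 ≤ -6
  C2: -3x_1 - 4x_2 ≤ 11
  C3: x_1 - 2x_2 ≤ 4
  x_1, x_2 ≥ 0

Infeasible (no feasible solution exists)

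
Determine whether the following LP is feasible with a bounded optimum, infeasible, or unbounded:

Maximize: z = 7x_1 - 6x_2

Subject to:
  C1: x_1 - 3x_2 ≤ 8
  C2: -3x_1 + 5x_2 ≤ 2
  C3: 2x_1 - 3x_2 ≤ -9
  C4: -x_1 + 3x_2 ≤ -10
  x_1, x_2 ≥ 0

Infeasible (no feasible solution exists)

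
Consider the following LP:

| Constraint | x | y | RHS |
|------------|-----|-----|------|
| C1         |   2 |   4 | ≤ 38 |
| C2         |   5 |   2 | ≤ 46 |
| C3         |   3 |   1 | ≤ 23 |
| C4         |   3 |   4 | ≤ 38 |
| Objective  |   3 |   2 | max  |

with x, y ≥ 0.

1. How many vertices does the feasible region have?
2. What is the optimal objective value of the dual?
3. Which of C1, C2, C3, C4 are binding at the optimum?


1. 4
2. 28
3. C3, C4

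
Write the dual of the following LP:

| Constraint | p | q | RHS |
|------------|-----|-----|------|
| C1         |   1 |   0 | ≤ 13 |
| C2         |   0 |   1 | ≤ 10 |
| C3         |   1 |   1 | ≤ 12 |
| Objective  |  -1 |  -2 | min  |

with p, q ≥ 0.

Primal min cᵀx s.t. Ax ≤ b, x ≥ 0  →  Dual max −bᵀy s.t. Aᵀy ≥ −c, y ≥ 0.

Maximize: z = -13y1 - 10y2 - 12y3

Subject to:
  y1 + y3 ≥ 1
  y2 + y3 ≥ 2
  y1, y2, y3 ≥ 0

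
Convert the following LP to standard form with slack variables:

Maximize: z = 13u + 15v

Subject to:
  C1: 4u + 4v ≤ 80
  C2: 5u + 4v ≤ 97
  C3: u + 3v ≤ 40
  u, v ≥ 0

max z = 13u + 15v

s.t.
  4u + 4v + s1 = 80
  5u + 4v + s2 = 97
  u + 3v + s3 = 40
  u, v, s1, s2, s3 ≥ 0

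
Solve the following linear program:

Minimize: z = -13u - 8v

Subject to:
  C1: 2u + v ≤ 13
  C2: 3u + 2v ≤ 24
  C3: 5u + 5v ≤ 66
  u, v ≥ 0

Evaluate the objective at each vertex of the feasible region:
  z(0, 0) = 0
  z(6.5, 0) = -84.5
  z(2, 9) = -98  ←
  z(0, 12) = -96
The minimum is at u = 2, v = 9.

u = 2, v = 9, z = -98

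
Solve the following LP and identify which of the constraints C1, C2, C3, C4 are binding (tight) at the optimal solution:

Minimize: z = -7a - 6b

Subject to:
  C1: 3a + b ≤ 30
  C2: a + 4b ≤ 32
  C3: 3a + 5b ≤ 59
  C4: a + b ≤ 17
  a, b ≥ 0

At a = 8, b = 6, compute slack b - a·x for each constraint:
  C1: 30 − 30 = 0  (binding)
  C2: 32 − 32 = 0  (binding)
  C3: 59 − 54 = 5  (slack)
  C4: 17 − 14 = 3  (slack)

Optimal: a = 8, b = 6
Binding: C1, C2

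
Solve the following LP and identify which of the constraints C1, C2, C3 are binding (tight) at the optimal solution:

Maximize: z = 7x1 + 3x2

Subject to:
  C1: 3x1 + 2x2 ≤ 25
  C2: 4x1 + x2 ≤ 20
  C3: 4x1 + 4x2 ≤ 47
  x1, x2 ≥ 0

At x1 = 3, x2 = 8, compute slack b - a·x for each constraint:
  C1: 25 − 25 = 0  (binding)
  C2: 20 − 20 = 0  (binding)
  C3: 47 − 44 = 3  (slack)

Optimal: x1 = 3, x2 = 8
Binding: C1, C2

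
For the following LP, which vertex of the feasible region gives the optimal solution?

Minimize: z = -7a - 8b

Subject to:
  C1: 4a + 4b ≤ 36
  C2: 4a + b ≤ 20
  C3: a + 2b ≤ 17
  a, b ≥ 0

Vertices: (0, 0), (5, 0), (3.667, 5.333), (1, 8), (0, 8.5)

Evaluate the objective at each vertex of the feasible region:
  z(0, 0) = 0
  z(5, 0) = -35
  z(3.667, 5.333) = -68.33
  z(1, 8) = -71  ←
  z(0, 8.5) = -68
The minimum is at a = 1, b = 8.

(1, 8)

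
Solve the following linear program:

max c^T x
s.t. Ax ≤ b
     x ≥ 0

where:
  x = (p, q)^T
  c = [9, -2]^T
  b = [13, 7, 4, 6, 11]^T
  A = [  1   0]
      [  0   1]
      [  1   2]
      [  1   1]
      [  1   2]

Evaluate the objective at each vertex of the feasible region:
  z(0, 0) = 0
  z(4, 0) = 36  ←
  z(0, 2) = -4
The maximum is at p = 4, q = 0.

p = 4, q = 0, z = 36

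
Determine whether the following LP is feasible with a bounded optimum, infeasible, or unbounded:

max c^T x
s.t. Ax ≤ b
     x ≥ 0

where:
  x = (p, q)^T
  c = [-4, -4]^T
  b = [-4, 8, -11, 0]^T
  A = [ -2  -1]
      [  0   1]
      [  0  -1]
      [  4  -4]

Infeasible (no feasible solution exists)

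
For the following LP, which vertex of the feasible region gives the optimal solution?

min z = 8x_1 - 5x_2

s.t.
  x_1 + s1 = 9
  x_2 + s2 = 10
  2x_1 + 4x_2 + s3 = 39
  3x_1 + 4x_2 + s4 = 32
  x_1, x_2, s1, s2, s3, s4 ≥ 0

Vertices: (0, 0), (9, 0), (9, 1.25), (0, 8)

Evaluate the objective at each vertex of the feasible region:
  z(0, 0) = 0
  z(9, 0) = 72
  z(9, 1.25) = 65.75
  z(0, 8) = -40  ←
The minimum is at x_1 = 0, x_2 = 8.

(0, 8)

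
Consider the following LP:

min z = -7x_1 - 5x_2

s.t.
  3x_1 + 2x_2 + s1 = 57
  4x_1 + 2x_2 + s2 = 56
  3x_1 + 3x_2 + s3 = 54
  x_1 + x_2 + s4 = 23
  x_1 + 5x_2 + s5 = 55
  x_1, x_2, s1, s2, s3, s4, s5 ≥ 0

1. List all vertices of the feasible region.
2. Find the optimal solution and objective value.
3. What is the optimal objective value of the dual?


1. (0, 0), (14, 0), (10, 8), (8.75, 9.25), (0, 11)
2. x_1 = 10, x_2 = 8, z = -110
3. -110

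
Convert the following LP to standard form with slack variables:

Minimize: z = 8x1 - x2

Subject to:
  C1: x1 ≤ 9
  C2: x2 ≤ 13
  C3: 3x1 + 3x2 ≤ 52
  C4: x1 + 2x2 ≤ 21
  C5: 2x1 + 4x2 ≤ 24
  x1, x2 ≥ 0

min z = 8x1 - x2

s.t.
  x1 + s1 = 9
  x2 + s2 = 13
  3x1 + 3x2 + s3 = 52
  x1 + 2x2 + s4 = 21
  2x1 + 4x2 + s5 = 24
  x1, x2, s1, s2, s3, s4, s5 ≥ 0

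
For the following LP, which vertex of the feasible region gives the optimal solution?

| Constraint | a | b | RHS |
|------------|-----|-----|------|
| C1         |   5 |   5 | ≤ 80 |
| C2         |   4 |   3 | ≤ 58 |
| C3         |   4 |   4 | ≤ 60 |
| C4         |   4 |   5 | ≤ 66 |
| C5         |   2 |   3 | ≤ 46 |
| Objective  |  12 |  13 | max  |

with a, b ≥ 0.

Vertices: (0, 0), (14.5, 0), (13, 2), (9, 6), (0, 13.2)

Evaluate the objective at each vertex of the feasible region:
  z(0, 0) = 0
  z(14.5, 0) = 174
  z(13, 2) = 182
  z(9, 6) = 186  ←
  z(0, 13.2) = 171.6
The maximum is at a = 9, b = 6.

(9, 6)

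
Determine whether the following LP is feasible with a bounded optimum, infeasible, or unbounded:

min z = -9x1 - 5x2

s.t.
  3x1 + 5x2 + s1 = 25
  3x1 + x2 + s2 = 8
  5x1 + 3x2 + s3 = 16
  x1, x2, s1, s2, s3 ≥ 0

Feasible with a bounded optimal solution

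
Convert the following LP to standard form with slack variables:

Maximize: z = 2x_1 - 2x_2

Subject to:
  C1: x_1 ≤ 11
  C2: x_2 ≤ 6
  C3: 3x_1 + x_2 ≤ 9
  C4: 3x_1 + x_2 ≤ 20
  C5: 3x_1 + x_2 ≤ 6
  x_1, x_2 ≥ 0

max z = 2x_1 - 2x_2

s.t.
  x_1 + s1 = 11
  x_2 + s2 = 6
  3x_1 + x_2 + s3 = 9
  3x_1 + x_2 + s4 = 20
  3x_1 + x_2 + s5 = 6
  x_1, x_2, s1, s2, s3, s4, s5 ≥ 0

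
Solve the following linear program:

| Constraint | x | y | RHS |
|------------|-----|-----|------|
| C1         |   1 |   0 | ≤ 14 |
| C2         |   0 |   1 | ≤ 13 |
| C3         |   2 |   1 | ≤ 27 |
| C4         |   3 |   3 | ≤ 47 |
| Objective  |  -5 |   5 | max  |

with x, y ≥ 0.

Evaluate the objective at each vertex of the feasible region:
  z(0, 0) = 0
  z(13.5, 0) = -67.5
  z(11.33, 4.333) = -35
  z(2.667, 13) = 51.67
  z(0, 13) = 65  ←
The maximum is at x = 0, y = 13.

x = 0, y = 13, z = 65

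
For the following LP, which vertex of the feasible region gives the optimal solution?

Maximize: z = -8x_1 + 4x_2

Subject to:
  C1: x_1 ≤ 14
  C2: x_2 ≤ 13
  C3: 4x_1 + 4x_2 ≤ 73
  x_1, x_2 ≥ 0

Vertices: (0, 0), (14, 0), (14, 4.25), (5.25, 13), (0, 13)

Evaluate the objective at each vertex of the feasible region:
  z(0, 0) = 0
  z(14, 0) = -112
  z(14, 4.25) = -95
  z(5.25, 13) = 10
  z(0, 13) = 52  ←
The maximum is at x_1 = 0, x_2 = 13.

(0, 13)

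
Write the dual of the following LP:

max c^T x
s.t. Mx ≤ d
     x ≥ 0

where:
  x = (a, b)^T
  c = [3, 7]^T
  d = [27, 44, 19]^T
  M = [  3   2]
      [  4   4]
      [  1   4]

Primal max cᵀx s.t. Ax ≤ b, x ≥ 0  →  Dual min bᵀy s.t. Aᵀy ≥ c, y ≥ 0.

Minimize: z = 27y1 + 44y2 + 19y3

Subject to:
  3y1 + 4y2 + y3 ≥ 3
  2y1 + 4y2 + 4y3 ≥ 7
  y1, y2, y3 ≥ 0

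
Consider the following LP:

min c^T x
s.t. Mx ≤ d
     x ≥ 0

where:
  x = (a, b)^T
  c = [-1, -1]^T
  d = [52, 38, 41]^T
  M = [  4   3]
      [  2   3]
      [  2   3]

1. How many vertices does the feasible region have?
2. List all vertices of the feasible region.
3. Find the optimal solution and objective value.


1. 4
2. (0, 0), (13, 0), (7, 8), (0, 12.67)
3. a = 7, b = 8, z = -15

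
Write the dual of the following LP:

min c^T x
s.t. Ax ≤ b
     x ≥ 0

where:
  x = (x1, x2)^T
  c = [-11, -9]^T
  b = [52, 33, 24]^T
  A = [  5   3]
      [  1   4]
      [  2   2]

Primal min cᵀx s.t. Ax ≤ b, x ≥ 0  →  Dual max −bᵀy s.t. Aᵀy ≥ −c, y ≥ 0.

Maximize: z = -52y1 - 33y2 - 24y3

Subject to:
  5y1 + y2 + 2y3 ≥ 11
  3y1 + 4y2 + 2y3 ≥ 9
  y1, y2, y3 ≥ 0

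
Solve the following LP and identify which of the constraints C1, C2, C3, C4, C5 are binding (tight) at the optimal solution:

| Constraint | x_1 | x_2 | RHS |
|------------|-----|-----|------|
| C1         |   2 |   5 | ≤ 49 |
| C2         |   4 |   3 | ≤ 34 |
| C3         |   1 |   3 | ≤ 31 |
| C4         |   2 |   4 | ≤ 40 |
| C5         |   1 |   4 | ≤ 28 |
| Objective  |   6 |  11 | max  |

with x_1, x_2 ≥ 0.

At x_1 = 4, x_2 = 6, compute slack b - a·x for each constraint:
  C1: 49 − 38 = 11  (slack)
  C2: 34 − 34 = 0  (binding)
  C3: 31 − 22 = 9  (slack)
  C4: 40 − 32 = 8  (slack)
  C5: 28 − 28 = 0  (binding)

Optimal: x_1 = 4, x_2 = 6
Binding: C2, C5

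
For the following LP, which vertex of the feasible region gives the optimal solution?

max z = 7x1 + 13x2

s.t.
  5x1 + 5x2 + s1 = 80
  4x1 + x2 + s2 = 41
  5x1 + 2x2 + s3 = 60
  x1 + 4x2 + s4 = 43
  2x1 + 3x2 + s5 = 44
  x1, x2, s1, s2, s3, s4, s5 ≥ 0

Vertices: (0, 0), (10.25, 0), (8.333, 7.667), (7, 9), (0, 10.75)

Evaluate the objective at each vertex of the feasible region:
  z(0, 0) = 0
  z(10.25, 0) = 71.75
  z(8.333, 7.667) = 158
  z(7, 9) = 166  ←
  z(0, 10.75) = 139.8
The maximum is at x1 = 7, x2 = 9.

(7, 9)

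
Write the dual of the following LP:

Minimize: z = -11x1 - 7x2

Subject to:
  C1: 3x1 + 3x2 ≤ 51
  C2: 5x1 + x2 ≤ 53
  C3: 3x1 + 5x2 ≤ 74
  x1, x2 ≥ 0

Primal min cᵀx s.t. Ax ≤ b, x ≥ 0  →  Dual max −bᵀy s.t. Aᵀy ≥ −c, y ≥ 0.

Maximize: z = -51y1 - 53y2 - 74y3

Subject to:
  3y1 + 5y2 + 3y3 ≥ 11
  3y1 + y2 + 5y3 ≥ 7
  y1, y2, y3 ≥ 0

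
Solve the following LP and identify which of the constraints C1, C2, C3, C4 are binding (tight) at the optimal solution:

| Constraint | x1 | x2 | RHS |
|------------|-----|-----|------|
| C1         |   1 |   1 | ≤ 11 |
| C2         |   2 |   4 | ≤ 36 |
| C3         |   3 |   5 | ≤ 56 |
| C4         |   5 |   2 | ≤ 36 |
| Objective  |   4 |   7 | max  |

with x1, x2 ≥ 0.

At x1 = 4, x2 = 7, compute slack b - a·x for each constraint:
  C1: 11 − 11 = 0  (binding)
  C2: 36 − 36 = 0  (binding)
  C3: 56 − 47 = 9  (slack)
  C4: 36 − 34 = 2  (slack)

Optimal: x1 = 4, x2 = 7
Binding: C1, C2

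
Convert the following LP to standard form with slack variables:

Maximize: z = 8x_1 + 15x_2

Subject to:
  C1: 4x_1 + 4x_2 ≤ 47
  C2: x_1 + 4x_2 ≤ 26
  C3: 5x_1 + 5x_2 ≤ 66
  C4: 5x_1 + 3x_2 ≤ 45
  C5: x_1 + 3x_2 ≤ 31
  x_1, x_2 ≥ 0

max z = 8x_1 + 15x_2

s.t.
  4x_1 + 4x_2 + s1 = 47
  x_1 + 4x_2 + s2 = 26
  5x_1 + 5x_2 + s3 = 66
  5x_1 + 3x_2 + s4 = 45
  x_1 + 3x_2 + s5 = 31
  x_1, x_2, s1, s2, s3, s4, s5 ≥ 0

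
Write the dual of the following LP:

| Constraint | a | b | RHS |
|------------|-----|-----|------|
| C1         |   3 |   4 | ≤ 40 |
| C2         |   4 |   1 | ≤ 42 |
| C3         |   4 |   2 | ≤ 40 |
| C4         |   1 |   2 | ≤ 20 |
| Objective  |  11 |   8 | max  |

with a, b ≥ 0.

Primal max cᵀx s.t. Ax ≤ b, x ≥ 0  →  Dual min bᵀy s.t. Aᵀy ≥ c, y ≥ 0.

Minimize: z = 40y1 + 42y2 + 40y3 + 20y4

Subject to:
  3y1 + 4y2 + 4y3 + y4 ≥ 11
  4y1 + y2 + 2y3 + 2y4 ≥ 8
  y1, y2, y3, y4 ≥ 0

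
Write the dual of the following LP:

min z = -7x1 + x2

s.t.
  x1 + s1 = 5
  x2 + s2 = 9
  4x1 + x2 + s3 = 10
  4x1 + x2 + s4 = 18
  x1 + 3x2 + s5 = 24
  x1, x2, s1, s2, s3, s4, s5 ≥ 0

Primal min cᵀx s.t. Ax ≤ b, x ≥ 0  →  Dual max −bᵀy s.t. Aᵀy ≥ −c, y ≥ 0.

Maximize: z = -5y1 - 9y2 - 10y3 - 18y4 - 24y5

Subject to:
  y1 + 4y3 + 4y4 + y5 ≥ 7
  y2 + y3 + y4 + 3y5 ≥ -1
  y1, y2, y3, y4, y5 ≥ 0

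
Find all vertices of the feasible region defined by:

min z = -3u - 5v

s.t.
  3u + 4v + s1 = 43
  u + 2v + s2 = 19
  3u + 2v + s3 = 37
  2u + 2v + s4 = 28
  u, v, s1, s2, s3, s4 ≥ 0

(0, 0), (12.33, 0), (10.33, 3), (5, 7), (0, 9.5)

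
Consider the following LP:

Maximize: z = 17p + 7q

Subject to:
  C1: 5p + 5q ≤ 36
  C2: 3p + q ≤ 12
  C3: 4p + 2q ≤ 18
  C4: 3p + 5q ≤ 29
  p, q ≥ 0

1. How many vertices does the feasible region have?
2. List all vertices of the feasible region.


1. 5
2. (0, 0), (4, 0), (3, 3), (2.286, 4.429), (0, 5.8)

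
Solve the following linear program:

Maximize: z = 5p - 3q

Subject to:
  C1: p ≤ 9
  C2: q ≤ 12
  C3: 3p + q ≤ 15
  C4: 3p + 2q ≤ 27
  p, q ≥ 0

Evaluate the objective at each vertex of the feasible region:
  z(0, 0) = 0
  z(5, 0) = 25  ←
  z(1, 12) = -31
  z(0, 12) = -36
The maximum is at p = 5, q = 0.

p = 5, q = 0, z = 25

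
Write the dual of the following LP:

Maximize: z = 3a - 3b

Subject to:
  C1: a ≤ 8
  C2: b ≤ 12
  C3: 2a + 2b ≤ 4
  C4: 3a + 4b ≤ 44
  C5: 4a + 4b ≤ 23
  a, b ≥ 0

Primal max cᵀx s.t. Ax ≤ b, x ≥ 0  →  Dual min bᵀy s.t. Aᵀy ≥ c, y ≥ 0.

Minimize: z = 8y1 + 12y2 + 4y3 + 44y4 + 23y5

Subject to:
  y1 + 2y3 + 3y4 + 4y5 ≥ 3
  y2 + 2y3 + 4y4 + 4y5 ≥ -3
  y1, y2, y3, y4, y5 ≥ 0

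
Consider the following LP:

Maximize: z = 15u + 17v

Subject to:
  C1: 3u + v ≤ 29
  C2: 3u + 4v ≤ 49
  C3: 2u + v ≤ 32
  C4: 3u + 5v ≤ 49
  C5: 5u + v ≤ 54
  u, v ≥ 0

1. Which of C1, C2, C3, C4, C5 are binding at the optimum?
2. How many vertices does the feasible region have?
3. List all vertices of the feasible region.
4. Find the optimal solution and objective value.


1. C1, C4
2. 4
3. (0, 0), (9.667, 0), (8, 5), (0, 9.8)
4. u = 8, v = 5, z = 205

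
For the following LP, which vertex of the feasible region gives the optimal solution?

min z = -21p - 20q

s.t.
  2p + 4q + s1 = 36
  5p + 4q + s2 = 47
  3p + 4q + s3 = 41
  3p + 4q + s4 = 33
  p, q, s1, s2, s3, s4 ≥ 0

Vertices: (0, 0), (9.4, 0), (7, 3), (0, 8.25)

Evaluate the objective at each vertex of the feasible region:
  z(0, 0) = 0
  z(9.4, 0) = -197.4
  z(7, 3) = -207  ←
  z(0, 8.25) = -165
The minimum is at p = 7, q = 3.

(7, 3)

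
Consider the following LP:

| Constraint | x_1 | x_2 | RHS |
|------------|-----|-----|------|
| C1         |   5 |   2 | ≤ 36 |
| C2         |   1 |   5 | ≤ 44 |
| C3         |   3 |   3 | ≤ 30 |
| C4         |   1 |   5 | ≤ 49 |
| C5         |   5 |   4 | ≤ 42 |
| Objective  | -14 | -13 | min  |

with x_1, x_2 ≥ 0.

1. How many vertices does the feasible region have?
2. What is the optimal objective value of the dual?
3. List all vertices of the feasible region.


1. 6
2. -132
3. (0, 0), (7.2, 0), (6, 3), (2, 8), (1.5, 8.5), (0, 8.8)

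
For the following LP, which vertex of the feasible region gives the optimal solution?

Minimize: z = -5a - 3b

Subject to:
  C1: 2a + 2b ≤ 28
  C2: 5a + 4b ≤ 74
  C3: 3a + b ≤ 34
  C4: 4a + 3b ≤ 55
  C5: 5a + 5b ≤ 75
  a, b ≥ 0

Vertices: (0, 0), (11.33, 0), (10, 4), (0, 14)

Evaluate the objective at each vertex of the feasible region:
  z(0, 0) = 0
  z(11.33, 0) = -56.67
  z(10, 4) = -62  ←
  z(0, 14) = -42
The minimum is at a = 10, b = 4.

(10, 4)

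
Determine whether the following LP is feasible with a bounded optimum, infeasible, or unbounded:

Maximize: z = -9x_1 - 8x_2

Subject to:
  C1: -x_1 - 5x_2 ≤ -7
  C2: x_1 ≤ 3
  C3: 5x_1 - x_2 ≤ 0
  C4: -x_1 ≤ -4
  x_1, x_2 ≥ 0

Infeasible (no feasible solution exists)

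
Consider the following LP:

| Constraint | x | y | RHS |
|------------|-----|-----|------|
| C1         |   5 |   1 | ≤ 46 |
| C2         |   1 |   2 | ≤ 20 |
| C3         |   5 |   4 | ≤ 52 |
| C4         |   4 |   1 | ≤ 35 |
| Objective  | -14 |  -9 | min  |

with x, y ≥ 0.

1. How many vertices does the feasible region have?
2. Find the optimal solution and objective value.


1. 5
2. x = 8, y = 3, z = -139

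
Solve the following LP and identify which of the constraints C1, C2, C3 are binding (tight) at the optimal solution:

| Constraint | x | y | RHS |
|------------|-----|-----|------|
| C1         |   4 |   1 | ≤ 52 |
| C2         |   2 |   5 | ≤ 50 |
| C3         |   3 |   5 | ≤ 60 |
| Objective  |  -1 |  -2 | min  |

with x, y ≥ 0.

At x = 10, y = 6, compute slack b - a·x for each constraint:
  C1: 52 − 46 = 6  (slack)
  C2: 50 − 50 = 0  (binding)
  C3: 60 − 60 = 0  (binding)

Optimal: x = 10, y = 6
Binding: C2, C3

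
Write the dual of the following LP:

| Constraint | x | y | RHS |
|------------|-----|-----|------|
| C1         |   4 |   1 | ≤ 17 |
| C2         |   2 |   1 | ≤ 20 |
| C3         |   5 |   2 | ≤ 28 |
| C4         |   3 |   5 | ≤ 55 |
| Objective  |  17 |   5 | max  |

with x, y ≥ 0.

Primal max cᵀx s.t. Ax ≤ b, x ≥ 0  →  Dual min bᵀy s.t. Aᵀy ≥ c, y ≥ 0.

Minimize: z = 17y1 + 20y2 + 28y3 + 55y4

Subject to:
  4y1 + 2y2 + 5y3 + 3y4 ≥ 17
  y1 + y2 + 2y3 + 5y4 ≥ 5
  y1, y2, y3, y4 ≥ 0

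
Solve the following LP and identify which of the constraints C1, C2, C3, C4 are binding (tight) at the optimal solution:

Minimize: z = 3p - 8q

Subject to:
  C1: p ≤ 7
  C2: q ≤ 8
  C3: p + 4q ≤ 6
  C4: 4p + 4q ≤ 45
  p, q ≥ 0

At p = 0, q = 1.5, compute slack b - a·x for each constraint:
  C1: 7 − 0 = 7  (slack)
  C2: 8 − 1.5 = 6.5  (slack)
  C3: 6 − 6 = 0  (binding)
  C4: 45 − 6 = 39  (slack)

Optimal: p = 0, q = 1.5
Binding: C3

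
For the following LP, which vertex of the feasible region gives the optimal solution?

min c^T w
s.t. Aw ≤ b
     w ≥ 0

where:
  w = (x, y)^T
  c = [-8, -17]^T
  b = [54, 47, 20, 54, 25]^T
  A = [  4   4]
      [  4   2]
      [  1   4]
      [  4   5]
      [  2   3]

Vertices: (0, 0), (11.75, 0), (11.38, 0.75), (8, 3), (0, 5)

Evaluate the objective at each vertex of the feasible region:
  z(0, 0) = 0
  z(11.75, 0) = -94
  z(11.38, 0.75) = -103.8
  z(8, 3) = -115  ←
  z(0, 5) = -85
The minimum is at x = 8, y = 3.

(8, 3)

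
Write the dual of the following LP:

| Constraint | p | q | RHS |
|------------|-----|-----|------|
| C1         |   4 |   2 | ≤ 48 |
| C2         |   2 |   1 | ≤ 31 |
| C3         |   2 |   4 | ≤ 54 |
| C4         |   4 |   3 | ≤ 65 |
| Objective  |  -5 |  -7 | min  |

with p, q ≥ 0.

Primal min cᵀx s.t. Ax ≤ b, x ≥ 0  →  Dual max −bᵀy s.t. Aᵀy ≥ −c, y ≥ 0.

Maximize: z = -48y1 - 31y2 - 54y3 - 65y4

Subject to:
  4y1 + 2y2 + 2y3 + 4y4 ≥ 5
  2y1 + y2 + 4y3 + 3y4 ≥ 7
  y1, y2, y3, y4 ≥ 0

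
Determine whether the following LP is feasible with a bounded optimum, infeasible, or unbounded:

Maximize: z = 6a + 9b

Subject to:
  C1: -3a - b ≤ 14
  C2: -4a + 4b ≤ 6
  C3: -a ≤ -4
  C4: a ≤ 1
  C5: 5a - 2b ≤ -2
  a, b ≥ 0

Infeasible (no feasible solution exists)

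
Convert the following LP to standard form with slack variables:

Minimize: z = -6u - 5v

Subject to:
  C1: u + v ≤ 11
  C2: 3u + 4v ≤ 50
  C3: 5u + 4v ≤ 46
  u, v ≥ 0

min z = -6u - 5v

s.t.
  u + v + s1 = 11
  3u + 4v + s2 = 50
  5u + 4v + s3 = 46
  u, v, s1, s2, s3 ≥ 0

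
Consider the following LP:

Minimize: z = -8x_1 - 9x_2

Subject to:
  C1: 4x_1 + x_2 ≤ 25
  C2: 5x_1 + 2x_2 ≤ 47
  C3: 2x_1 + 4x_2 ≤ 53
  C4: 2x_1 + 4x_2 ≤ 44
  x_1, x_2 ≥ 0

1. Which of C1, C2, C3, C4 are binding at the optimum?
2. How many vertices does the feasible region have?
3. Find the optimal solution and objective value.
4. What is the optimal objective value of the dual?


1. C1, C4
2. 4
3. x_1 = 4, x_2 = 9, z = -113
4. -113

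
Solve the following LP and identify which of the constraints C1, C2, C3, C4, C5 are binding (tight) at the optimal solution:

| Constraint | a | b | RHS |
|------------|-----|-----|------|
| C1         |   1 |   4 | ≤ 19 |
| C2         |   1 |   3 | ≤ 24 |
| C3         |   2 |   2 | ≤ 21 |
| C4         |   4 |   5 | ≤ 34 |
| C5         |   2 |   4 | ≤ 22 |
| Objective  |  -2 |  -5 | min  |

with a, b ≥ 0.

At a = 3, b = 4, compute slack b - a·x for each constraint:
  C1: 19 − 19 = 0  (binding)
  C2: 24 − 15 = 9  (slack)
  C3: 21 − 14 = 7  (slack)
  C4: 34 − 32 = 2  (slack)
  C5: 22 − 22 = 0  (binding)

Optimal: a = 3, b = 4
Binding: C1, C5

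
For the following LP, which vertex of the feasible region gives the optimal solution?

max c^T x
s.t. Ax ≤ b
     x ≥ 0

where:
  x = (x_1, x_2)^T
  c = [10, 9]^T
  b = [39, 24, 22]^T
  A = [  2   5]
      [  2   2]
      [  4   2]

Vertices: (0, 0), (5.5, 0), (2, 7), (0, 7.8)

Evaluate the objective at each vertex of the feasible region:
  z(0, 0) = 0
  z(5.5, 0) = 55
  z(2, 7) = 83  ←
  z(0, 7.8) = 70.2
The maximum is at x_1 = 2, x_2 = 7.

(2, 7)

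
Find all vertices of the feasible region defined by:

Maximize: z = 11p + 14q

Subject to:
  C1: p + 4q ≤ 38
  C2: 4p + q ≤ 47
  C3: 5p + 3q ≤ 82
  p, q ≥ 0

(0, 0), (11.75, 0), (10, 7), (0, 9.5)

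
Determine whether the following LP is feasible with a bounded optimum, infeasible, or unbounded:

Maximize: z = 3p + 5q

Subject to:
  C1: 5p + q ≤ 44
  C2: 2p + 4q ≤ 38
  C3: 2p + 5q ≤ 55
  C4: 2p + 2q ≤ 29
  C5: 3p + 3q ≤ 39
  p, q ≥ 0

Feasible with a bounded optimal solution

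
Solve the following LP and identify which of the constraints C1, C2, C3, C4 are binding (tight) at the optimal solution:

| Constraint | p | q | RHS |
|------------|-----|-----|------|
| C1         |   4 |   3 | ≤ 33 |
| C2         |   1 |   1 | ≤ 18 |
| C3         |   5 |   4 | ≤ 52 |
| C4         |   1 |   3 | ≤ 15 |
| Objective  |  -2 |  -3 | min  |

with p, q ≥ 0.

At p = 6, q = 3, compute slack b - a·x for each constraint:
  C1: 33 − 33 = 0  (binding)
  C2: 18 − 9 = 9  (slack)
  C3: 52 − 42 = 10  (slack)
  C4: 15 − 15 = 0  (binding)

Optimal: p = 6, q = 3
Binding: C1, C4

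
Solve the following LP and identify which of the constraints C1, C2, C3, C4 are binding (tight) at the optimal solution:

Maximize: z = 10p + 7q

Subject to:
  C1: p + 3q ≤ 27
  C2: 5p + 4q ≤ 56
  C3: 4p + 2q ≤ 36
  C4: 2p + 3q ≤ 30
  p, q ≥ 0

At p = 6, q = 6, compute slack b - a·x for each constraint:
  C1: 27 − 24 = 3  (slack)
  C2: 56 − 54 = 2  (slack)
  C3: 36 − 36 = 0  (binding)
  C4: 30 − 30 = 0  (binding)

Optimal: p = 6, q = 6
Binding: C3, C4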